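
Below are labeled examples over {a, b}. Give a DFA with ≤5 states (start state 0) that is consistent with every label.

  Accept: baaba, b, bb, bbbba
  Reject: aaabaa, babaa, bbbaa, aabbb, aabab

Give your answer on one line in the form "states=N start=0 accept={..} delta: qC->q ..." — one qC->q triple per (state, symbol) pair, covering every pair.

State merging on the prefix tree: take the shortest (then alphabetical) example prefix whose next move is undefined and point that move at state 0, else 1, else 2, ...; a target is out if some Accept/Reject pair would then sit in one state with the same input left (inseparable). If every existing state is out, open a new one.
a: 0a undefined. 0a->0: ok.
b: 0b undefined. 0b->0: no, baaba/aaabaa meet in 0. Open state 1: 0b->1.
ba: 1a undefined. 1a->0: no, baaba/aaabaa meet in 0. 1a->1: no, b/aaabaa meet in 1. Open state 2: 1a->2.
bb: 1b undefined. 1b->0: no, b/aabbb meet in 1. 1b->1: no, b/aabbb meet in 1. 1b->2: ok.
baa: 2a undefined. 2a->0: ok.
bab: 2b undefined. 2b->0: ok.
All examples now run through 3 states with every (state, symbol) defined. Accept strings end in {1,2}, Reject strings end in {0}; accept={1,2}.

states=3 start=0 accept={1,2} delta: 0a->0 0b->1 1a->2 1b->2 2a->0 2b->0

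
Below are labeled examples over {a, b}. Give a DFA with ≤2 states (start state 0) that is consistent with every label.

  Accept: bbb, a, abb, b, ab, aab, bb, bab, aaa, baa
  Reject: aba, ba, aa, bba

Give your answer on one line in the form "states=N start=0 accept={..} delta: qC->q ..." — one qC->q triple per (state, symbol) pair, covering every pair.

states=2 start=0 accept={1} delta: 0a->1 0b->1 1a->0 1b->1

State merging on the prefix tree: take the shortest (then alphabetical) example prefix whose next move is undefined and point that move at state 0, else 1, else 2, ...; a target is out if some Accept/Reject pair would then sit in one state with the same input left (inseparable). If every existing state is out, open a new one.
a: 0a undefined. 0a->0: no, a/aa meet in 0. Open state 1: 0a->1.
b: 0b undefined. 0b->0: no, a/ba meet in 1. 0b->1: ok.
aa: 1a undefined. 1a->0: ok.
ab: 1b undefined. 1b->0: no, bbb/aba meet in 1. 1b->1: ok.
All examples now run through 2 states with every (state, symbol) defined. Accept strings end in {1}, Reject strings end in {0}; accept={1}.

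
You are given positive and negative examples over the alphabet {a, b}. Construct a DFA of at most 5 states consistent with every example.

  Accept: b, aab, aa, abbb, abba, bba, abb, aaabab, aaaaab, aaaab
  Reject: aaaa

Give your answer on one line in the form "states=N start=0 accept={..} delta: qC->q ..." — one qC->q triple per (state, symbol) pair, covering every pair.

Fold the examples into a partial DFA from state 0: repeatedly fix the first undefined (state, symbol) met by the shortest-then-alphabetical prefix, trying targets in increasing order and rejecting any under which an Accept and a Reject string meet in one state with the same remainder; add a state when all current targets are rejected. Accepting states are where Accept strings end.
a: 0a undefined. 0a->0: no, aa/aaaa meet in 0. Open state 1: 0a->1.
b: 0b undefined. 0b->0: ok.
aa: 1a undefined. 1a->0: no, b/aaaa meet in 0. 1a->1: no, aa/aaaa meet in 1. Open state 2: 1a->2.
ab: 1b undefined. 1b->0: ok.
aaa: 2a undefined. 2a->0: no, abba/aaaa meet in 1. 2a->1: no, aa/aaaa meet in 2. 2a->2: no, aa/aaaa meet in 2. Open state 3: 2a->3.
aab: 2b undefined. 2b->0: ok.
aaaa: 3a undefined. 3a->0: no, b/aaaa meet in 0. 3a->1: no, abba/aaaa meet in 1. 3a->2: no, aa/aaaa meet in 2. 3a->3: ok.
aaab: 3b undefined. 3b->0: ok.
All examples now run through 4 states with every (state, symbol) defined. Accept strings end in {0,1,2}, Reject strings end in {3}; accept={0,1,2}.

states=4 start=0 accept={0,1,2} delta: 0a->1 0b->0 1a->2 1b->0 2a->3 2b->0 3a->3 3b->0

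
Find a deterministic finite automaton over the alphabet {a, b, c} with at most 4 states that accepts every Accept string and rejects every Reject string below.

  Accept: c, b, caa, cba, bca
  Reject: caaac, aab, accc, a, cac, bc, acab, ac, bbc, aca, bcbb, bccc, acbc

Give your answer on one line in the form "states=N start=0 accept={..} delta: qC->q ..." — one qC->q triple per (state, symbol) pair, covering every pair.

states=4 start=0 accept={0,2} delta: 0a->1 0b->2 0c->0 1a->2 1b->1 1c->3 2a->2 2b->1 2c->1 3a->1 3b->1 3c->1

Grow the machine one transition at a time. Run the examples from 0; the earliest place one falls off (shortest prefix, ties alphabetical) gets sent to the lowest-numbered state that keeps every Accept/Reject pair distinguishable — a pair clashes when both reach the same state with identical unread suffix — and to a fresh state only if none does.
a: 0a undefined. 0a->0: no, c/ac meet in 0 with "c" left. Open state 1: 0a->1.
b: 0b undefined. 0b->0: no, c/bc meet in 0 with "c" left. 0b->1: no, b/a meet in 1. Open state 2: 0b->2.
c: 0c undefined. 0c->0: ok.
aa: 1a undefined. 1a->0: no, b/aab meet in 2. 1a->1: no, caa/a meet in 1. 1a->2: ok.
ac: 1c undefined. 1c->0: no, c/accc meet in 0. 1c->1: no, b/aca meet in 2. 1c->2: no, b/cac meet in 2. Open state 3: 1c->3.
bb: 2b undefined. 2b->0: no, c/aab meet in 0. 2b->1: ok.
bc: 2c undefined. 2c->0: no, c/bc meet in 0. 2c->1: ok.
aca: 3a undefined. 3a->0: no, c/aca meet in 0. 3a->1: ok.
acb: 3b undefined. 3b->0: no, c/acbc meet in 0. 3b->1: ok.
acc: 3c undefined. 3c->0: no, c/accc meet in 0. 3c->1: ok.
bcb: 1b undefined. 1b->0: no, c/acab meet in 0. 1b->1: ok.
cba: 2a undefined. 2a->0: no, c/caaac meet in 0. 2a->1: no, cba/aab meet in 1. 2a->2: ok.
All examples now run through 4 states with every (state, symbol) defined. Accept strings end in {0,2}, Reject strings end in {1,3}; accept={0,2}.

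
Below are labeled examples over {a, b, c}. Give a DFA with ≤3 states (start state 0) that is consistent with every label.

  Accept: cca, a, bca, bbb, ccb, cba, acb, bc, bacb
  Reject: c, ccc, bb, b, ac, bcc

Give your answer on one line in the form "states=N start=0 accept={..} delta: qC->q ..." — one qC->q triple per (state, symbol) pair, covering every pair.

Fold the examples into a partial DFA from state 0: repeatedly fix the first undefined (state, symbol) met by the shortest-then-alphabetical prefix, trying targets in increasing order and rejecting any under which an Accept and a Reject string meet in one state with the same remainder; add a state when all current targets are rejected. Accepting states are where Accept strings end.
a: 0a undefined. 0a->0: ok.
b: 0b undefined. 0b->0: no, a/bb meet in 0. Open state 1: 0b->1.
c: 0c undefined. 0c->0: no, cca/c meet in 0. 0c->1: no, acb/bb meet in 1 with "b" left. Open state 2: 0c->2.
ba: 1a undefined. 1a->0: ok.
bb: 1b undefined. 1b->0: no, a/bb meet in 0. 1b->1: no, bbb/bb meet in 1. 1b->2: ok.
bc: 1c undefined. 1c->0: ok.
cb: 2b undefined. 2b->0: ok.
cc: 2c undefined. 2c->0: no, ccb/b meet in 1. 2c->1: no, cca/ccc meet in 0. 2c->2: ok.
cca: 2a undefined. 2a->0: ok.
All examples now run through 3 states with every (state, symbol) defined. Accept strings end in {0}, Reject strings end in {1,2}; accept={0}.

states=3 start=0 accept={0} delta: 0a->0 0b->1 0c->2 1a->0 1b->2 1c->0 2a->0 2b->0 2c->2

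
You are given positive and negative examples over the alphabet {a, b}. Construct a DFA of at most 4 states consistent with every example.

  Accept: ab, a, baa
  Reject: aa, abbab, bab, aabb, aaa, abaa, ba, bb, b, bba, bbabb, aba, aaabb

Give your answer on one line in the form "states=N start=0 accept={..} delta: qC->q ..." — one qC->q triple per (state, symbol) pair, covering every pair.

states=3 start=0 accept={1} delta: 0a->1 0b->2 1a->2 1b->1 2a->0 2b->2

State merging on the prefix tree: take the shortest (then alphabetical) example prefix whose next move is undefined and point that move at state 0, else 1, else 2, ...; a target is out if some Accept/Reject pair would then sit in one state with the same input left (inseparable). If every existing state is out, open a new one.
a: 0a undefined. 0a->0: no, ab/b meet in 0 with "b" left. Open state 1: 0a->1.
b: 0b undefined. 0b->0: no, ab/bab meet in 1 with "b" left. 0b->1: no, ab/bb meet in 1 with "b" left. Open state 2: 0b->2.
aa: 1a undefined. 1a->0: no, a/aaa meet in 1. 1a->1: no, a/aa meet in 1. 1a->2: ok.
ab: 1b undefined. 1b->0: no, a/aba meet in 1. 1b->1: ok.
ba: 2a undefined. 2a->0: ok.
bb: 2b undefined. 2b->0: no, ab/bba meet in 1. 2b->1: no, ab/abbab meet in 1. 2b->2: ok.
All examples now run through 3 states with every (state, symbol) defined. Accept strings end in {1}, Reject strings end in {0,2}; accept={1}.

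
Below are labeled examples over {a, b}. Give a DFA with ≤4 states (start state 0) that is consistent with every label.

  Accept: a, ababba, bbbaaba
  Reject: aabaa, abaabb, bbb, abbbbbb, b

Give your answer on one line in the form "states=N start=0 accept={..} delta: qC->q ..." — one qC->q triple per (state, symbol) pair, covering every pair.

states=3 start=0 accept={0,2} delta: 0a->0 0b->1 1a->2 1b->1 2a->1 2b->0

State merging on the prefix tree: take the shortest (then alphabetical) example prefix whose next move is undefined and point that move at state 0, else 1, else 2, ...; a target is out if some Accept/Reject pair would then sit in one state with the same input left (inseparable). If every existing state is out, open a new one.
a: 0a undefined. 0a->0: ok.
b: 0b undefined. 0b->0: no, a/aabaa meet in 0. Open state 1: 0b->1.
bb: 1b undefined. 1b->0: no, a/abbbbbb meet in 0. 1b->1: ok.
aba: 1a undefined. 1a->0: no, a/aabaa meet in 0. 1a->1: no, ababba/aabaa meet in 1. Open state 2: 1a->2.
abaa: 2a undefined. 2a->0: no, a/aabaa meet in 0. 2a->1: ok.
abab: 2b undefined. 2b->0: ok.
All examples now run through 3 states with every (state, symbol) defined. Accept strings end in {0,2}, Reject strings end in {1}; accept={0,2}.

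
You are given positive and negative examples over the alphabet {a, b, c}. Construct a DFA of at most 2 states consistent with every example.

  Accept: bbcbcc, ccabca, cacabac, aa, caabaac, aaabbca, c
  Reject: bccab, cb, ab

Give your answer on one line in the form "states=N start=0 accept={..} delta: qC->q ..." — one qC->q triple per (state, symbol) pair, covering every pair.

State merging on the prefix tree: take the shortest (then alphabetical) example prefix whose next move is undefined and point that move at state 0, else 1, else 2, ...; a target is out if some Accept/Reject pair would then sit in one state with the same input left (inseparable). If every existing state is out, open a new one.
a: 0a undefined. 0a->0: ok.
b: 0b undefined. 0b->0: no, aa/ab meet in 0. Open state 1: 0b->1.
c: 0c undefined. 0c->0: ok.
bb: 1b undefined. 1b->0: ok.
bc: 1c undefined. 1c->0: ok.
caaba: 1a undefined. 1a->0: ok.
All examples now run through 2 states with every (state, symbol) defined. Accept strings end in {0}, Reject strings end in {1}; accept={0}.

states=2 start=0 accept={0} delta: 0a->0 0b->1 0c->0 1a->0 1b->0 1c->0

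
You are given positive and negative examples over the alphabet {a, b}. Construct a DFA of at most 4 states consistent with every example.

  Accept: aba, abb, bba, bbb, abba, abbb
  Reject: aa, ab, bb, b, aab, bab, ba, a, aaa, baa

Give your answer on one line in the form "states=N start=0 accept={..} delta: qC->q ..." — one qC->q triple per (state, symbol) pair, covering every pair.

State merging on the prefix tree: take the shortest (then alphabetical) example prefix whose next move is undefined and point that move at state 0, else 1, else 2, ...; a target is out if some Accept/Reject pair would then sit in one state with the same input left (inseparable). If every existing state is out, open a new one.
a: 0a undefined. 0a->0: no, aba/ba meet in 0 with "ba" left. Open state 1: 0a->1.
b: 0b undefined. 0b->0: no, bba/ba meet in 1. 0b->1: ok.
aa: 1a undefined. 1a->0: ok.
ab: 1b undefined. 1b->0: no, aba/b meet in 1. 1b->1: no, aba/aa meet in 0. Open state 2: 1b->2.
aba: 2a undefined. 2a->0: no, aba/aa meet in 0. 2a->1: no, aba/b meet in 1. 2a->2: no, aba/ab meet in 2. Open state 3: 2a->3.
abb: 2b undefined. 2b->0: no, abb/aa meet in 0. 2b->1: no, abb/b meet in 1. 2b->2: no, abb/ab meet in 2. 2b->3: ok.
abba: 3a undefined. 3a->0: no, abba/aa meet in 0. 3a->1: no, abba/b meet in 1. 3a->2: no, abba/ab meet in 2. 3a->3: ok.
abbb: 3b undefined. 3b->0: no, abbb/aa meet in 0. 3b->1: no, abbb/b meet in 1. 3b->2: no, abbb/ab meet in 2. 3b->3: ok.
All examples now run through 4 states with every (state, symbol) defined. Accept strings end in {3}, Reject strings end in {0,1,2}; accept={3}.

states=4 start=0 accept={3} delta: 0a->1 0b->1 1a->0 1b->2 2a->3 2b->3 3a->3 3b->3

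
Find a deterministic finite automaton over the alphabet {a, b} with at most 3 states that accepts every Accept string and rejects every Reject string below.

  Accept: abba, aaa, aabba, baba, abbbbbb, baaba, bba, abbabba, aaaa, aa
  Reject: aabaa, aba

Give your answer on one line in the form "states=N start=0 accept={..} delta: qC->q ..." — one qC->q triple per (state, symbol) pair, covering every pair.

Grow the machine one transition at a time. Run the examples from 0; the earliest place one falls off (shortest prefix, ties alphabetical) gets sent to the lowest-numbered state that keeps every Accept/Reject pair distinguishable — a pair clashes when both reach the same state with identical unread suffix — and to a fresh state only if none does.
a: 0a undefined. 0a->0: ok.
b: 0b undefined. 0b->0: no, abba/aabaa meet in 0. Open state 1: 0b->1.
ba: 1a undefined. 1a->0: no, aaa/aabaa meet in 0. 1a->1: ok.
bb: 1b undefined. 1b->0: ok.
All examples now run through 2 states with every (state, symbol) defined. Accept strings end in {0}, Reject strings end in {1}; accept={0}.

states=2 start=0 accept={0} delta: 0a->0 0b->1 1a->1 1b->0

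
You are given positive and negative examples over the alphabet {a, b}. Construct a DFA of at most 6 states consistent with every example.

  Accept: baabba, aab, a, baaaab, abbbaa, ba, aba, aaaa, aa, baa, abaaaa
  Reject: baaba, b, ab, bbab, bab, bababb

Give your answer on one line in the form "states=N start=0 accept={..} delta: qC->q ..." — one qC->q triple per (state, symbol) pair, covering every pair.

states=4 start=0 accept={1,2,3} delta: 0a->1 0b->0 1a->2 1b->0 2a->1 2b->3 3a->0 3b->0

State merging on the prefix tree: take the shortest (then alphabetical) example prefix whose next move is undefined and point that move at state 0, else 1, else 2, ...; a target is out if some Accept/Reject pair would then sit in one state with the same input left (inseparable). If every existing state is out, open a new one.
a: 0a undefined. 0a->0: no, aab/b meet in 0 with "b" left. Open state 1: 0a->1.
b: 0b undefined. 0b->0: ok.
aa: 1a undefined. 1a->0: no, baabba/baaba meet in 1. 1a->1: no, aab/ab meet in 1 with "b" left. Open state 2: 1a->2.
ab: 1b undefined. 1b->0: ok.
aaa: 2a undefined. 2a->0: no, baaaab/b meet in 0. 2a->1: ok.
aab: 2b undefined. 2b->0: no, baabba/baaba meet in 1. 2b->1: no, abbbaa/baaba meet in 2. 2b->2: no, baabba/baaba meet in 1. Open state 3: 2b->3.
baaba: 3a undefined. 3a->0: ok.
baabb: 3b undefined. 3b->0: ok.
All examples now run through 4 states with every (state, symbol) defined. Accept strings end in {1,2,3}, Reject strings end in {0}; accept={1,2,3}.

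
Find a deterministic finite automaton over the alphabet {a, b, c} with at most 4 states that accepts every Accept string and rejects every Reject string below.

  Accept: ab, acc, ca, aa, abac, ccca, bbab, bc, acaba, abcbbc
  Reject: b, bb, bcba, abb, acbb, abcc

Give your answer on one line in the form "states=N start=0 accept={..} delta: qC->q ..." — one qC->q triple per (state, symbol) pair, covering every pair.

State merging on the prefix tree: take the shortest (then alphabetical) example prefix whose next move is undefined and point that move at state 0, else 1, else 2, ...; a target is out if some Accept/Reject pair would then sit in one state with the same input left (inseparable). If every existing state is out, open a new one.
a: 0a undefined. 0a->0: no, ab/b meet in 0 with "b" left. Open state 1: 0a->1.
b: 0b undefined. 0b->0: ok.
c: 0c undefined. 0c->0: no, ca/bcba meet in 1. 0c->1: ok.
aa: 1a undefined. 1a->0: no, ca/b meet in 0. 1a->1: ok.
ab: 1b undefined. 1b->0: no, ab/b meet in 0. 1b->1: no, ab/bcba meet in 1. Open state 2: 1b->2.
ac: 1c undefined. 1c->0: no, acaba/bcba meet in 2 with "a" left. 1c->1: no, acaba/bcba meet in 2 with "a" left. 1c->2: ok.
aba: 2a undefined. 2a->0: ok.
abb: 2b undefined. 2b->0: ok.
abc: 2c undefined. 2c->0: no, acc/b meet in 0. 2c->1: no, ab/abcc meet in 2. 2c->2: no, ab/abcc meet in 2. Open state 3: 2c->3.
abcb: 3b undefined. 3b->0: ok.
abcc: 3c undefined. 3c->0: ok.
ccca: 3a undefined. 3a->0: no, ccca/b meet in 0. 3a->1: ok.
All examples now run through 4 states with every (state, symbol) defined. Accept strings end in {1,2,3}, Reject strings end in {0}; accept={1,2,3}.

states=4 start=0 accept={1,2,3} delta: 0a->1 0b->0 0c->1 1a->1 1b->2 1c->2 2a->0 2b->0 2c->3 3a->1 3b->0 3c->0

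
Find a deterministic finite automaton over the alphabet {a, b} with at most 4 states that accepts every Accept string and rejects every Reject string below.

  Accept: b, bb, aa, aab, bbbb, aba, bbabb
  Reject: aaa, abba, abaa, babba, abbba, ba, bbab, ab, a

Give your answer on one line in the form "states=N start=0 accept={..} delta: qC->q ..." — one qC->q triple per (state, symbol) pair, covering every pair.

states=3 start=0 accept={0} delta: 0a->1 0b->0 1a->0 1b->2 2a->0 2b->0

Grow the machine one transition at a time. Run the examples from 0; the earliest place one falls off (shortest prefix, ties alphabetical) gets sent to the lowest-numbered state that keeps every Accept/Reject pair distinguishable — a pair clashes when both reach the same state with identical unread suffix — and to a fresh state only if none does.
a: 0a undefined. 0a->0: no, b/ab meet in 0 with "b" left. Open state 1: 0a->1.
b: 0b undefined. 0b->0: ok.
aa: 1a undefined. 1a->0: ok.
ab: 1b undefined. 1b->0: no, b/abaa meet in 0. 1b->1: no, b/abba meet in 0. Open state 2: 1b->2.
aba: 2a undefined. 2a->0: ok.
abb: 2b undefined. 2b->0: ok.
All examples now run through 3 states with every (state, symbol) defined. Accept strings end in {0}, Reject strings end in {1,2}; accept={0}.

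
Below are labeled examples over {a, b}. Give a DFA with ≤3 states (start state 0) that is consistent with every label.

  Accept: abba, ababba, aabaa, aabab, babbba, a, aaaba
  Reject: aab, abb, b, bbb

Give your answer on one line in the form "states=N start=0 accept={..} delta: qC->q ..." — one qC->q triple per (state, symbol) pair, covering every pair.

states=3 start=0 accept={0,2} delta: 0a->0 0b->1 1a->2 1b->1 2a->0 2b->0

Grow the machine one transition at a time. Run the examples from 0; the earliest place one falls off (shortest prefix, ties alphabetical) gets sent to the lowest-numbered state that keeps every Accept/Reject pair distinguishable — a pair clashes when both reach the same state with identical unread suffix — and to a fresh state only if none does.
a: 0a undefined. 0a->0: ok.
b: 0b undefined. 0b->0: no, abba/aab meet in 0. Open state 1: 0b->1.
ba: 1a undefined. 1a->0: no, aabab/aab meet in 1. 1a->1: no, aabaa/aab meet in 1. Open state 2: 1a->2.
bb: 1b undefined. 1b->0: no, abba/abb meet in 0. 1b->1: ok.
bab: 2b undefined. 2b->0: ok.
aabaa: 2a undefined. 2a->0: ok.
All examples now run through 3 states with every (state, symbol) defined. Accept strings end in {0,2}, Reject strings end in {1}; accept={0,2}.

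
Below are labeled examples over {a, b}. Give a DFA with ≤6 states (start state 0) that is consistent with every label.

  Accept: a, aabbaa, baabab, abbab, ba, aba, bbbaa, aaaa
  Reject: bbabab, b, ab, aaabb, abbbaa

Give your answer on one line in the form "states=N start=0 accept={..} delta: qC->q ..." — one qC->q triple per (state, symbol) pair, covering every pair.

Fold the examples into a partial DFA from state 0: repeatedly fix the first undefined (state, symbol) met by the shortest-then-alphabetical prefix, trying targets in increasing order and rejecting any under which an Accept and a Reject string meet in one state with the same remainder; add a state when all current targets are rejected. Accepting states are where Accept strings end.
a: 0a undefined. 0a->0: no, bbbaa/abbbaa meet in 0 with "bbbaa" left. Open state 1: 0a->1.
b: 0b undefined. 0b->0: ok.
aa: 1a undefined. 1a->0: no, aabbaa/b meet in 0. 1a->1: no, baabab/bbabab meet in 1 with "bab" left. Open state 2: 1a->2.
ab: 1b undefined. 1b->0: no, abbab/bbabab meet in 0. 1b->1: no, a/ab meet in 1. 1b->2: no, aabbaa/abbbaa meet in 2 with "bbaa" left. Open state 3: 1b->3.
aaa: 2a undefined. 2a->0: ok.
aab: 2b undefined. 2b->0: no, baabab/ab meet in 3. 2b->1: ok.
aba: 3a undefined. 3a->0: no, aba/bbabab meet in 0. 3a->1: ok.
abb: 3b undefined. 3b->0: no, aabbaa/abbbaa meet in 2. 3b->1: no, aabbaa/abbbaa meet in 2. 3b->2: no, abbab/b meet in 0. 3b->3: no, aabbaa/abbbaa meet in 2. Open state 4: 3b->4.
abba: 4a undefined. 4a->0: no, abbab/b meet in 0. 4a->1: no, abbab/bbabab meet in 3. 4a->2: ok.
abbb: 4b undefined. 4b->0: no, aabbaa/abbbaa meet in 2. 4b->1: ok.
All examples now run through 5 states with every (state, symbol) defined. Accept strings end in {1,2}, Reject strings end in {0,3}; accept={1,2}.

states=5 start=0 accept={1,2} delta: 0a->1 0b->0 1a->2 1b->3 2a->0 2b->1 3a->1 3b->4 4a->2 4b->1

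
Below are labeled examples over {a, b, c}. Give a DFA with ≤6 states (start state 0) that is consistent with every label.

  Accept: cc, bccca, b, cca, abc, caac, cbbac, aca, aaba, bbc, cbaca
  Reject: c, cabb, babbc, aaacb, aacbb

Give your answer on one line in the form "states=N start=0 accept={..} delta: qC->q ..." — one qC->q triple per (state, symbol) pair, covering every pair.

states=4 start=0 accept={0,1} delta: 0a->0 0b->1 0c->2 1a->1 1b->2 1c->0 2a->1 2b->3 2c->0 3a->0 3b->2 3c->2

Grow the machine one transition at a time. Run the examples from 0; the earliest place one falls off (shortest prefix, ties alphabetical) gets sent to the lowest-numbered state that keeps every Accept/Reject pair distinguishable — a pair clashes when both reach the same state with identical unread suffix — and to a fresh state only if none does.
a: 0a undefined. 0a->0: ok.
b: 0b undefined. 0b->0: no, abc/c meet in 0 with "c" left. Open state 1: 0b->1.
c: 0c undefined. 0c->0: no, cc/c meet in 0. 0c->1: no, b/c meet in 1. Open state 2: 0c->2.
ba: 1a undefined. 1a->0: no, bbc/babbc meet in 1 with "bc" left. 1a->1: ok.
bb: 1b undefined. 1b->0: no, abc/babbc meet in 1 with "c" left. 1b->1: no, abc/babbc meet in 1 with "c" left. 1b->2: ok.
bc: 1c undefined. 1c->0: ok.
ca: 2a undefined. 2a->0: no, caac/c meet in 2. 2a->1: ok.
cb: 2b undefined. 2b->0: no, b/aacbb meet in 1. 2b->1: no, b/cabb meet in 1. 2b->2: no, cc/babbc meet in 2 with "c" left. Open state 3: 2b->3.
cc: 2c undefined. 2c->0: ok.
cba: 3a undefined. 3a->0: ok.
cbb: 3b undefined. 3b->0: no, cc/aacbb meet in 0. 3b->1: no, b/aacbb meet in 1. 3b->2: ok.
babbc: 3c undefined. 3c->0: no, cc/babbc meet in 0. 3c->1: no, b/babbc meet in 1. 3c->2: ok.
All examples now run through 4 states with every (state, symbol) defined. Accept strings end in {0,1}, Reject strings end in {2,3}; accept={0,1}.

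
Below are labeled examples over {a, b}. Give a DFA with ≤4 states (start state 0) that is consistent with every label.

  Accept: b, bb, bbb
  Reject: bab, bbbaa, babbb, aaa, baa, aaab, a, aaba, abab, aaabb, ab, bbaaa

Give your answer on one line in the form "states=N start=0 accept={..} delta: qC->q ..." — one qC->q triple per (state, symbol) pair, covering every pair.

states=2 start=0 accept={0} delta: 0a->1 0b->0 1a->1 1b->1

State merging on the prefix tree: take the shortest (then alphabetical) example prefix whose next move is undefined and point that move at state 0, else 1, else 2, ...; a target is out if some Accept/Reject pair would then sit in one state with the same input left (inseparable). If every existing state is out, open a new one.
a: 0a undefined. 0a->0: no, b/aaab meet in 0 with "b" left. Open state 1: 0a->1.
b: 0b undefined. 0b->0: ok.
aa: 1a undefined. 1a->0: no, b/bbbaa meet in 0. 1a->1: ok.
ab: 1b undefined. 1b->0: no, b/bab meet in 0. 1b->1: ok.
All examples now run through 2 states with every (state, symbol) defined. Accept strings end in {0}, Reject strings end in {1}; accept={0}.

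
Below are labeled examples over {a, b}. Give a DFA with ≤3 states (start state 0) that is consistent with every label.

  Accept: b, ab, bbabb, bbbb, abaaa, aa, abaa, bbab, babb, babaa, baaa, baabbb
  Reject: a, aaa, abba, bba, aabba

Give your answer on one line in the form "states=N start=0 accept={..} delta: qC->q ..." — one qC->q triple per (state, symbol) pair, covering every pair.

Grow the machine one transition at a time. Run the examples from 0; the earliest place one falls off (shortest prefix, ties alphabetical) gets sent to the lowest-numbered state that keeps every Accept/Reject pair distinguishable — a pair clashes when both reach the same state with identical unread suffix — and to a fresh state only if none does.
a: 0a undefined. 0a->0: no, aa/a meet in 0. Open state 1: 0a->1.
b: 0b undefined. 0b->0: no, baaa/aaa meet in 1 with "aa" left. 0b->1: no, b/a meet in 1. Open state 2: 0b->2.
aa: 1a undefined. 1a->0: ok.
ab: 1b undefined. 1b->0: no, abaaa/a meet in 1. 1b->1: no, ab/a meet in 1. 1b->2: ok.
ba: 2a undefined. 2a->0: no, abaa/a meet in 1. 2a->1: no, abaaa/a meet in 1. 2a->2: ok.
bb: 2b undefined. 2b->0: ok.
All examples now run through 3 states with every (state, symbol) defined. Accept strings end in {0,2}, Reject strings end in {1}; accept={0,2}.

states=3 start=0 accept={0,2} delta: 0a->1 0b->2 1a->0 1b->2 2a->2 2b->0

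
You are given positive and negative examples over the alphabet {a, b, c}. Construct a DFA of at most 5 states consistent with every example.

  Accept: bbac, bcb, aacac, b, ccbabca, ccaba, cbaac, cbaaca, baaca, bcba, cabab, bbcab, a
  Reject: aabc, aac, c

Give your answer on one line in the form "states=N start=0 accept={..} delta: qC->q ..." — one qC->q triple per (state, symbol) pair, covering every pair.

states=4 start=0 accept={0,1,3} delta: 0a->0 0b->1 0c->2 1a->0 1b->2 1c->2 2a->3 2b->3 2c->0 3a->3 3b->0 3c->0

Fold the examples into a partial DFA from state 0: repeatedly fix the first undefined (state, symbol) met by the shortest-then-alphabetical prefix, trying targets in increasing order and rejecting any under which an Accept and a Reject string meet in one state with the same remainder; add a state when all current targets are rejected. Accepting states are where Accept strings end.
a: 0a undefined. 0a->0: ok.
b: 0b undefined. 0b->0: no, bbac/aabc meet in 0 with "c" left. Open state 1: 0b->1.
c: 0c undefined. 0c->0: no, aacac/aac meet in 0. 0c->1: no, b/aac meet in 1. Open state 2: 0c->2.
ba: 1a undefined. 1a->0: ok.
bb: 1b undefined. 1b->0: no, bbac/aac meet in 2. 1b->1: no, bbac/aac meet in 2. 1b->2: ok.
bc: 1c undefined. 1c->0: no, bcba/aabc meet in 0. 1c->1: no, bcb/aac meet in 2. 1c->2: ok.
ca: 2a undefined. 2a->0: no, bbac/aabc meet in 2. 2a->1: no, bbac/aabc meet in 2. 2a->2: no, baaca/aabc meet in 2. Open state 3: 2a->3.
cb: 2b undefined. 2b->0: no, cbaac/aabc meet in 2. 2b->1: no, cbaac/aabc meet in 2. 2b->2: no, bcb/aabc meet in 2. 2b->3: ok.
cc: 2c undefined. 2c->0: ok.
cab: 3b undefined. 3b->0: ok.
cba: 3a undefined. 3a->0: no, cbaac/aabc meet in 2. 3a->1: no, cbaac/aabc meet in 2. 3a->2: no, bcba/aabc meet in 2. 3a->3: ok.
bbac: 3c undefined. 3c->0: ok.
All examples now run through 4 states with every (state, symbol) defined. Accept strings end in {0,1,3}, Reject strings end in {2}; accept={0,1,3}.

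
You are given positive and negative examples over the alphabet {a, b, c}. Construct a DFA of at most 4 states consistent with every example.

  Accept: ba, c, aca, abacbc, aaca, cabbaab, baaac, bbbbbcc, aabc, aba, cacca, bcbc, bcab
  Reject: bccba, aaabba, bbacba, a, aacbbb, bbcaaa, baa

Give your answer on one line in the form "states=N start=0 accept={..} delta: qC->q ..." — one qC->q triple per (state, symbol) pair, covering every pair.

State merging on the prefix tree: take the shortest (then alphabetical) example prefix whose next move is undefined and point that move at state 0, else 1, else 2, ...; a target is out if some Accept/Reject pair would then sit in one state with the same input left (inseparable). If every existing state is out, open a new one.
a: 0a undefined. 0a->0: ok.
b: 0b undefined. 0b->0: no, ba/aaabba meet in 0. Open state 1: 0b->1.
c: 0c undefined. 0c->0: no, c/a meet in 0. 0c->1: ok.
ba: 1a undefined. 1a->0: no, ba/a meet in 0. 1a->1: no, ba/baa meet in 1. Open state 2: 1a->2.
bb: 1b undefined. 1b->0: ok.
bc: 1c undefined. 1c->0: no, aabc/bccba meet in 0. 1c->1: ok.
baa: 2a undefined. 2a->0: ok.
cab: 2b undefined. 2b->0: no, bcab/bccba meet in 0. 2b->1: ok.
cac: 2c undefined. 2c->0: ok.
All examples now run through 3 states with every (state, symbol) defined. Accept strings end in {1,2}, Reject strings end in {0}; accept={1,2}.

states=3 start=0 accept={1,2} delta: 0a->0 0b->1 0c->1 1a->2 1b->0 1c->1 2a->0 2b->1 2c->0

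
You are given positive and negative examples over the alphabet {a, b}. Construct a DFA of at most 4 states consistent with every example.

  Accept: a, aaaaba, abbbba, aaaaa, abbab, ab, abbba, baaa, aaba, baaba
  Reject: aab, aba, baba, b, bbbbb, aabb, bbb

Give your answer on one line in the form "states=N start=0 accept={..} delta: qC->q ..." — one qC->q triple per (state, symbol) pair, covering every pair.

states=3 start=0 accept={1,2} delta: 0a->1 0b->0 1a->0 1b->2 2a->0 2b->0

Grow the machine one transition at a time. Run the examples from 0; the earliest place one falls off (shortest prefix, ties alphabetical) gets sent to the lowest-numbered state that keeps every Accept/Reject pair distinguishable — a pair clashes when both reach the same state with identical unread suffix — and to a fresh state only if none does.
a: 0a undefined. 0a->0: no, aaaaba/aba meet in 0 with "ba" left. Open state 1: 0a->1.
b: 0b undefined. 0b->0: ok.
aa: 1a undefined. 1a->0: ok.
ab: 1b undefined. 1b->0: no, a/aba meet in 1. 1b->1: no, abbbba/aab meet in 0. Open state 2: 1b->2.
aba: 2a undefined. 2a->0: ok.
abb: 2b undefined. 2b->0: ok.
All examples now run through 3 states with every (state, symbol) defined. Accept strings end in {1,2}, Reject strings end in {0}; accept={1,2}.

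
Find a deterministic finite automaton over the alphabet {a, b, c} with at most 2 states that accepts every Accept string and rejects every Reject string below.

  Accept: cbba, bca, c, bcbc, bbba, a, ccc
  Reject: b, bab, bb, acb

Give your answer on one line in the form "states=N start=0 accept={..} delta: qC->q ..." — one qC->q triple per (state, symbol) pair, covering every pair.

State merging on the prefix tree: take the shortest (then alphabetical) example prefix whose next move is undefined and point that move at state 0, else 1, else 2, ...; a target is out if some Accept/Reject pair would then sit in one state with the same input left (inseparable). If every existing state is out, open a new one.
a: 0a undefined. 0a->0: ok.
b: 0b undefined. 0b->0: no, bbba/b meet in 0. Open state 1: 0b->1.
c: 0c undefined. 0c->0: ok.
ba: 1a undefined. 1a->0: ok.
bb: 1b undefined. 1b->0: no, cbba/bb meet in 0. 1b->1: ok.
bc: 1c undefined. 1c->0: ok.
All examples now run through 2 states with every (state, symbol) defined. Accept strings end in {0}, Reject strings end in {1}; accept={0}.

states=2 start=0 accept={0} delta: 0a->0 0b->1 0c->0 1a->0 1b->1 1c->0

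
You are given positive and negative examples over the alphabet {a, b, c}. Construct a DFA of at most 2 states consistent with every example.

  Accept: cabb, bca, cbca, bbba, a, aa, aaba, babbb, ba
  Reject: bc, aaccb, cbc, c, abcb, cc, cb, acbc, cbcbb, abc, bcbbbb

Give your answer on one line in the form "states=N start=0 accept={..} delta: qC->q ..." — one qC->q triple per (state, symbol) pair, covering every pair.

State merging on the prefix tree: take the shortest (then alphabetical) example prefix whose next move is undefined and point that move at state 0, else 1, else 2, ...; a target is out if some Accept/Reject pair would then sit in one state with the same input left (inseparable). If every existing state is out, open a new one.
a: 0a undefined. 0a->0: ok.
b: 0b undefined. 0b->0: ok.
c: 0c undefined. 0c->0: no, cabb/bc meet in 0. Open state 1: 0c->1.
ca: 1a undefined. 1a->0: ok.
cb: 1b undefined. 1b->0: no, cabb/abcb meet in 0. 1b->1: ok.
cc: 1c undefined. 1c->0: no, cabb/aaccb meet in 0. 1c->1: ok.
All examples now run through 2 states with every (state, symbol) defined. Accept strings end in {0}, Reject strings end in {1}; accept={0}.

states=2 start=0 accept={0} delta: 0a->0 0b->0 0c->1 1a->0 1b->1 1c->1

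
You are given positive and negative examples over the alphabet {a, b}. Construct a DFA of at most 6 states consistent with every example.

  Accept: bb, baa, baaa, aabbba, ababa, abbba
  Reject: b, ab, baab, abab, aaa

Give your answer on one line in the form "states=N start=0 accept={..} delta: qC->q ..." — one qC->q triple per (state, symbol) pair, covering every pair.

Grow the machine one transition at a time. Run the examples from 0; the earliest place one falls off (shortest prefix, ties alphabetical) gets sent to the lowest-numbered state that keeps every Accept/Reject pair distinguishable — a pair clashes when both reach the same state with identical unread suffix — and to a fresh state only if none does.
a: 0a undefined. 0a->0: ok.
b: 0b undefined. 0b->0: no, bb/b meet in 0. Open state 1: 0b->1.
ba: 1a undefined. 1a->0: no, baa/aaa meet in 0. 1a->1: no, bb/baab meet in 1 with "b" left. Open state 2: 1a->2.
bb: 1b undefined. 1b->0: no, bb/aaa meet in 0. 1b->1: no, bb/b meet in 1. 1b->2: ok.
baa: 2a undefined. 2a->0: no, baa/aaa meet in 0. 2a->1: no, bb/baab meet in 2. 2a->2: ok.
abab: 2b undefined. 2b->0: no, aabbba/baab meet in 0. 2b->1: ok.
All examples now run through 3 states with every (state, symbol) defined. Accept strings end in {2}, Reject strings end in {0,1}; accept={2}.

states=3 start=0 accept={2} delta: 0a->0 0b->1 1a->2 1b->2 2a->2 2b->1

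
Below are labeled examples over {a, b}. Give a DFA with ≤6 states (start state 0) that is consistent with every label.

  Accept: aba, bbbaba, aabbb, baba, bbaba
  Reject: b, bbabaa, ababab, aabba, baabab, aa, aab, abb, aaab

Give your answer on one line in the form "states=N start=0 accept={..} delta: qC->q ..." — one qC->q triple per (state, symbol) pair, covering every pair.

states=4 start=0 accept={2} delta: 0a->0 0b->1 1a->2 1b->3 2a->0 2b->1 3a->0 3b->2

Grow the machine one transition at a time. Run the examples from 0; the earliest place one falls off (shortest prefix, ties alphabetical) gets sent to the lowest-numbered state that keeps every Accept/Reject pair distinguishable — a pair clashes when both reach the same state with identical unread suffix — and to a fresh state only if none does.
a: 0a undefined. 0a->0: ok.
b: 0b undefined. 0b->0: no, aba/b meet in 0. Open state 1: 0b->1.
ba: 1a undefined. 1a->0: no, aba/aa meet in 0. 1a->1: no, aba/b meet in 1. Open state 2: 1a->2.
bb: 1b undefined. 1b->0: no, aabbb/b meet in 1. 1b->1: no, aba/aabba meet in 2. 1b->2: no, aba/abb meet in 2. Open state 3: 1b->3.
baa: 2a undefined. 2a->0: ok.
bab: 2b undefined. 2b->0: no, baba/baabab meet in 0. 2b->1: ok.
bba: 3a undefined. 3a->0: ok.
bbb: 3b undefined. 3b->0: no, aabbb/bbabaa meet in 0. 3b->1: no, aabbb/b meet in 1. 3b->2: ok.
All examples now run through 4 states with every (state, symbol) defined. Accept strings end in {2}, Reject strings end in {0,1,3}; accept={2}.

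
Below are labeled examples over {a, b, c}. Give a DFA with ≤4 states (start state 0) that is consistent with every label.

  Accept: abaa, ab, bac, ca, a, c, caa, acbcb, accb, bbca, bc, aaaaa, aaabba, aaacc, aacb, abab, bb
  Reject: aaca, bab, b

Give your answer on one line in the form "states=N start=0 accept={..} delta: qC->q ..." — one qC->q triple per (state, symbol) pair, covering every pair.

State merging on the prefix tree: take the shortest (then alphabetical) example prefix whose next move is undefined and point that move at state 0, else 1, else 2, ...; a target is out if some Accept/Reject pair would then sit in one state with the same input left (inseparable). If every existing state is out, open a new one.
a: 0a undefined. 0a->0: no, ab/b meet in 0 with "b" left. Open state 1: 0a->1.
b: 0b undefined. 0b->0: no, ab/bab meet in 1 with "b" left. 0b->1: no, a/b meet in 1. Open state 2: 0b->2.
c: 0c undefined. 0c->0: ok.
aa: 1a undefined. 1a->0: no, ca/aaca meet in 1. 1a->1: ok.
ab: 1b undefined. 1b->0: ok.
ac: 1c undefined. 1c->0: no, abaa/aaca meet in 1. 1c->1: no, abaa/aaca meet in 1. 1c->2: no, aaabba/aaca meet in 2 with "a" left. Open state 3: 1c->3.
ba: 2a undefined. 2a->0: ok.
bb: 2b undefined. 2b->0: ok.
bc: 2c undefined. 2c->0: ok.
acb: 3b undefined. 3b->0: no, acbcb/bab meet in 2. 3b->1: ok.
acc: 3c undefined. 3c->0: no, accb/bab meet in 2. 3c->1: ok.
aaca: 3a undefined. 3a->0: no, ab/aaca meet in 0. 3a->1: no, abaa/aaca meet in 1. 3a->2: ok.
All examples now run through 4 states with every (state, symbol) defined. Accept strings end in {0,1}, Reject strings end in {2}; accept={0,1}.

states=4 start=0 accept={0,1} delta: 0a->1 0b->2 0c->0 1a->1 1b->0 1c->3 2a->0 2b->0 2c->0 3a->2 3b->1 3c->1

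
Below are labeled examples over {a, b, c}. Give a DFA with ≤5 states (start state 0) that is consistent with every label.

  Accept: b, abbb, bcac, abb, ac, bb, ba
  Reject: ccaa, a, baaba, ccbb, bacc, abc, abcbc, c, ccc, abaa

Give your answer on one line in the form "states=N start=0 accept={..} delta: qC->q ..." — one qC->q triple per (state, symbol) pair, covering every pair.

State merging on the prefix tree: take the shortest (then alphabetical) example prefix whose next move is undefined and point that move at state 0, else 1, else 2, ...; a target is out if some Accept/Reject pair would then sit in one state with the same input left (inseparable). If every existing state is out, open a new one.
a: 0a undefined. 0a->0: no, ac/c meet in 0 with "c" left. Open state 1: 0a->1.
b: 0b undefined. 0b->0: no, ba/a meet in 1. 0b->1: no, b/a meet in 1. Open state 2: 0b->2.
c: 0c undefined. 0c->0: no, bb/ccbb meet in 2 with "b" left. 0c->1: ok.
ab: 1b undefined. 1b->0: ok.
ac: 1c undefined. 1c->0: no, abbb/ccbb meet in 2 with "b" left. 1c->1: no, b/ccbb meet in 2. 1c->2: ok.
ba: 2a undefined. 2a->0: no, b/bacc meet in 2. 2a->1: no, ba/a meet in 1. 2a->2: no, b/ccaa meet in 2. Open state 3: 2a->3.
bb: 2b undefined. 2b->0: no, b/ccbb meet in 2. 2b->1: no, abbb/a meet in 1. 2b->2: no, b/ccbb meet in 2. 2b->3: ok.
bc: 2c undefined. 2c->0: ok.
baa: 3a undefined. 3a->0: no, abbb/baaba meet in 3. 3a->1: ok.
bac: 3c undefined. 3c->0: ok.
abaa: 1a undefined. 1a->0: ok.
ccbb: 3b undefined. 3b->0: ok.
All examples now run through 4 states with every (state, symbol) defined. Accept strings end in {2,3}, Reject strings end in {0,1}; accept={2,3}.

states=4 start=0 accept={2,3} delta: 0a->1 0b->2 0c->1 1a->0 1b->0 1c->2 2a->3 2b->3 2c->0 3a->1 3b->0 3c->0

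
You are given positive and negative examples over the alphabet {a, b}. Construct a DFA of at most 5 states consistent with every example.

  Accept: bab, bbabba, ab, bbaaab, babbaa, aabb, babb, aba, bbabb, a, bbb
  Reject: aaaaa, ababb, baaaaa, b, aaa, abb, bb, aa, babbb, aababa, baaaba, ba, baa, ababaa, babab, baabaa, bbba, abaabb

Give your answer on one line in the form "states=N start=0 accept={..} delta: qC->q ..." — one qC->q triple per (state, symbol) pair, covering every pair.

State merging on the prefix tree: take the shortest (then alphabetical) example prefix whose next move is undefined and point that move at state 0, else 1, else 2, ...; a target is out if some Accept/Reject pair would then sit in one state with the same input left (inseparable). If every existing state is out, open a new one.
a: 0a undefined. 0a->0: no, ab/b meet in 0 with "b" left. Open state 1: 0a->1.
b: 0b undefined. 0b->0: no, babb/abb meet in 1 with "bb" left. 0b->1: no, ab/bb meet in 1 with "b" left. Open state 2: 0b->2.
aa: 1a undefined. 1a->0: no, aabb/bb meet in 2 with "b" left. 1a->1: no, aabb/abb meet in 1 with "bb" left. 1a->2: ok.
ab: 1b undefined. 1b->0: no, aabb/abaabb meet in 2 with "bb" left. 1b->1: no, ab/abb meet in 1. 1b->2: no, ab/b meet in 2. Open state 3: 1b->3.
ba: 2a undefined. 2a->0: no, bab/aaaaa meet in 2. 2a->1: no, babb/abb meet in 3 with "b" left. 2a->2: no, bab/bb meet in 2 with "b" left. 2a->3: no, bab/abb meet in 3 with "b" left. Open state 4: 2a->4.
bb: 2b undefined. 2b->0: no, aabb/b meet in 2. 2b->1: no, bbabba/bbba meet in 3 with "a" left. 2b->2: no, aabb/b meet in 2. 2b->3: no, ab/bb meet in 3. 2b->4: ok.
aba: 3a undefined. 3a->0: ok.
abb: 3b undefined. 3b->0: no, aba/abb meet in 0. 3b->1: no, a/abb meet in 1. 3b->2: ok.
baa: 4a undefined. 4a->0: no, bbabba/baaaba meet in 0. 4a->1: no, bbabba/ababb meet in 4. 4a->2: no, bbabba/baaaba meet in 4 with "ba" left. 4a->3: no, bbabba/baa meet in 3. 4a->4: ok.
bab: 4b undefined. 4b->0: no, bbabba/aaaaa meet in 4. 4b->1: ok.
All examples now run through 5 states with every (state, symbol) defined. Accept strings end in {0,1,3}, Reject strings end in {2,4}; accept={0,1,3}.

states=5 start=0 accept={0,1,3} delta: 0a->1 0b->2 1a->2 1b->3 2a->4 2b->4 3a->0 3b->2 4a->4 4b->1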